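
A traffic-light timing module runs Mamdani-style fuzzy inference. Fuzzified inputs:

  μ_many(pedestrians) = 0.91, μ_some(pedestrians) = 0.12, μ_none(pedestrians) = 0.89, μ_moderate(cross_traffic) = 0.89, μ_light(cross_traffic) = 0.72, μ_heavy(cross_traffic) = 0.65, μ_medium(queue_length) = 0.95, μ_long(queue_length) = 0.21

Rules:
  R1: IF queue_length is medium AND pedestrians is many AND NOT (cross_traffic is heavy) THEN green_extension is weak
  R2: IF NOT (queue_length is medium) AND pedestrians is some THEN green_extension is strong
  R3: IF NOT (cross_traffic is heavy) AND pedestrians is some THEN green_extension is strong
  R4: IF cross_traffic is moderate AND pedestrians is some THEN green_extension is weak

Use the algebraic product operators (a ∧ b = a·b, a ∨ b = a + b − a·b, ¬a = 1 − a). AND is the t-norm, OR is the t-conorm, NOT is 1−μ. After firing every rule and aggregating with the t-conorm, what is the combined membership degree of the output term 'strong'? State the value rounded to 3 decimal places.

R1: medium=0.95, many=0.91, ¬heavy=1−0.65=0.35; AND[a·b] → w = 0.3026
R2: ¬medium=1−0.95=0.05, some=0.12; AND[a·b] → w = 0.0060
R3: ¬heavy=1−0.65=0.35, some=0.12; AND[a·b] → w = 0.0420
R4: moderate=0.89, some=0.12; AND[a·b] → w = 0.1068
Rules with consequent 'strong': {R2, R3} → strengths 0.0060, 0.0420
Aggregate via t-conorm [a + b − a·b]: 0.0477

0.048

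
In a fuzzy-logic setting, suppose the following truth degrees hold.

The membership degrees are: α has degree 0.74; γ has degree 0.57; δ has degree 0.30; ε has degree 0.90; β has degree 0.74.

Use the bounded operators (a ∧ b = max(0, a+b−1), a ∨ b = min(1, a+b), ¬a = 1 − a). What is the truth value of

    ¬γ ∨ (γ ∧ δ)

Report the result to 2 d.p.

¬γ = 1 − 0.57 = 0.43
γ ∧ δ = max(0, a+b−1) on (0.57, 0.30) = 0.00
¬γ ∨ (γ ∧ δ) = min(1, a+b) on (0.43, 0.00) = 0.43

0.43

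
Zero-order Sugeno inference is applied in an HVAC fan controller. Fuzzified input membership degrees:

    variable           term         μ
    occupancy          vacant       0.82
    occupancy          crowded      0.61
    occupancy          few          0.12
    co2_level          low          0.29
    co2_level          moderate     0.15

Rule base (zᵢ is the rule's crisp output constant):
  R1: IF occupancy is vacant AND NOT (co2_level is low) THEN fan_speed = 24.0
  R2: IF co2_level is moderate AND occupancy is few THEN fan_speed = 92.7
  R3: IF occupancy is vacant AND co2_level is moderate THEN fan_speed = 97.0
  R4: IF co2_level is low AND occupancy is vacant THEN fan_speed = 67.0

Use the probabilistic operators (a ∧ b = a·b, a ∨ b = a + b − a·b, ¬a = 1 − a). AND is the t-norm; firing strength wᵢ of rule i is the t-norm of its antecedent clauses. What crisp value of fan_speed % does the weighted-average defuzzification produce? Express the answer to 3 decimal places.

R1 (z=24.0): vacant=0.82, ¬low=1−0.29=0.71; AND[a·b] → w = 0.5822
R2 (z=92.7): moderate=0.15, few=0.12; AND[a·b] → w = 0.0180
R3 (z=97.0): vacant=0.82, moderate=0.15; AND[a·b] → w = 0.1230
R4 (z=67.0): low=0.29, vacant=0.82; AND[a·b] → w = 0.2378
Weighted average = (0.5822·24.0 + 0.0180·92.7 + 0.1230·97.0 + 0.2378·67.0) / (0.5822 + 0.0180 + 0.1230 + 0.2378)
  = 43.5050 / 0.9610 = 45.271

45.271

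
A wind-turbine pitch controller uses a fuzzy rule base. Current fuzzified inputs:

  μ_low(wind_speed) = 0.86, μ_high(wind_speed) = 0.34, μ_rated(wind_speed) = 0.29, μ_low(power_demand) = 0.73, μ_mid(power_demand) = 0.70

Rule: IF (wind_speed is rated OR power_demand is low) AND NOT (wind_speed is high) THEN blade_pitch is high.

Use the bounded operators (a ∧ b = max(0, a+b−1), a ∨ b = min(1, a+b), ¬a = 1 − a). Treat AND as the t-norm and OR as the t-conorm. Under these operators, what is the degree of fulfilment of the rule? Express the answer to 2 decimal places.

0.66

firing strength: (rated=0.29 OR low=0.73) = 1.00; AND[max(0, a+b−1)] with ¬high=1−0.34=0.66 → w = 0.66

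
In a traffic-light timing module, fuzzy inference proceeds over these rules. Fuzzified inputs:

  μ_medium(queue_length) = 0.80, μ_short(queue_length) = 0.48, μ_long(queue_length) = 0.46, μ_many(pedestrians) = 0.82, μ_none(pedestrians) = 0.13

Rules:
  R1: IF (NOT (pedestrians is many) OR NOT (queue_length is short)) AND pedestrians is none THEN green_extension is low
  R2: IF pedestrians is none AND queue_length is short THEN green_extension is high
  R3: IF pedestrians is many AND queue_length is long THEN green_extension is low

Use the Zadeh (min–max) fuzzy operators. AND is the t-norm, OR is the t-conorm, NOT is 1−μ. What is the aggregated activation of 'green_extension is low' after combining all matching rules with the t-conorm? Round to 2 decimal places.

0.46

R1: (¬many=1−0.82=0.18 OR ¬short=1−0.48=0.52) = 0.52; AND[min(a, b)] with none=0.13 → w = 0.13
R2: none=0.13, short=0.48; AND[min(a, b)] → w = 0.13
R3: many=0.82, long=0.46; AND[min(a, b)] → w = 0.46
Rules with consequent 'low': {R1, R3} → strengths 0.13, 0.46
Aggregate via t-conorm [max(a, b)]: 0.46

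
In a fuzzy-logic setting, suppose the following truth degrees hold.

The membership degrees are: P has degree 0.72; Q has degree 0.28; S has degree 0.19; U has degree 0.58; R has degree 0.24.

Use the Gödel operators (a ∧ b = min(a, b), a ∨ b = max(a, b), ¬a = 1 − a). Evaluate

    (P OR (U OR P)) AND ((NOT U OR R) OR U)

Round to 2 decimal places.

0.58

U OR P = max(a, b) on (0.58, 0.72) = 0.72
P OR (U OR P) = max(a, b) on (0.72, 0.72) = 0.72
NOT U = 1 − 0.58 = 0.42
NOT U OR R = max(a, b) on (0.42, 0.24) = 0.42
(NOT U OR R) OR U = max(a, b) on (0.42, 0.58) = 0.58
(P OR (U OR P)) AND ((NOT U OR R) OR U) = min(a, b) on (0.72, 0.58) = 0.58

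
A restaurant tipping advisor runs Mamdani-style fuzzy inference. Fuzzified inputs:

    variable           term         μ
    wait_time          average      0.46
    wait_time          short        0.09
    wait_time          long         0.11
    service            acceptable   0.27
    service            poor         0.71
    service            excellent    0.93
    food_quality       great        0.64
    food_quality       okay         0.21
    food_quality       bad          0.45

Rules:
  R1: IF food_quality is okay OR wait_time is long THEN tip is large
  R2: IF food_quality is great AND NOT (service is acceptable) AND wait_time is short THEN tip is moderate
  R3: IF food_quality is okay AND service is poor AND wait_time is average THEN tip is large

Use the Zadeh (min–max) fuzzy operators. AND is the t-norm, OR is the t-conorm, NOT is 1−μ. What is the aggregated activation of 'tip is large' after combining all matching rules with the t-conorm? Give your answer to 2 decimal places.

R1: okay=0.21, long=0.11; OR[max(a, b)] → w = 0.21
R2: great=0.64, ¬acceptable=1−0.27=0.73, short=0.09; AND[min(a, b)] → w = 0.09
R3: okay=0.21, poor=0.71, average=0.46; AND[min(a, b)] → w = 0.21
Rules with consequent 'large': {R1, R3} → strengths 0.21, 0.21
Aggregate via t-conorm [max(a, b)]: 0.21

0.21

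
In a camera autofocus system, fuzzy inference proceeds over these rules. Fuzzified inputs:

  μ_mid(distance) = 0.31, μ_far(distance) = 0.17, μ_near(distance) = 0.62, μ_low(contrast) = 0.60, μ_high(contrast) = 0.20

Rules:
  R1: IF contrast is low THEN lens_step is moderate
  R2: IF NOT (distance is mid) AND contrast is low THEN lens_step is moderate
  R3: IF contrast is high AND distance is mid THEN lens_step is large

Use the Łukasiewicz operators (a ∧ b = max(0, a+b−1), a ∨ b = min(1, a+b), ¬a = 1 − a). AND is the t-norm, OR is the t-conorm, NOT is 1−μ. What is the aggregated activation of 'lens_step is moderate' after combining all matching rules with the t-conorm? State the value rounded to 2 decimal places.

0.89

R1: low=0.60 → w = 0.60
R2: ¬mid=1−0.31=0.69, low=0.60; AND[max(0, a+b−1)] → w = 0.29
R3: high=0.20, mid=0.31; AND[max(0, a+b−1)] → w = 0.00
Rules with consequent 'moderate': {R1, R2} → strengths 0.60, 0.29
Aggregate via t-conorm [min(1, a+b)]: 0.89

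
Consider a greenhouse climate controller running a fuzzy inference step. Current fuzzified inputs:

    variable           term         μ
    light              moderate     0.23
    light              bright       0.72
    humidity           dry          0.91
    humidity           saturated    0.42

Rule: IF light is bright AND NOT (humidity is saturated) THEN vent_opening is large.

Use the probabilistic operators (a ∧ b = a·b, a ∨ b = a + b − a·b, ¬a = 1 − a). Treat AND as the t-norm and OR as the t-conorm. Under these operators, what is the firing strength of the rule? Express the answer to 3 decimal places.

firing strength: bright=0.72, ¬saturated=1−0.42=0.58; AND[a·b] → w = 0.4176

0.418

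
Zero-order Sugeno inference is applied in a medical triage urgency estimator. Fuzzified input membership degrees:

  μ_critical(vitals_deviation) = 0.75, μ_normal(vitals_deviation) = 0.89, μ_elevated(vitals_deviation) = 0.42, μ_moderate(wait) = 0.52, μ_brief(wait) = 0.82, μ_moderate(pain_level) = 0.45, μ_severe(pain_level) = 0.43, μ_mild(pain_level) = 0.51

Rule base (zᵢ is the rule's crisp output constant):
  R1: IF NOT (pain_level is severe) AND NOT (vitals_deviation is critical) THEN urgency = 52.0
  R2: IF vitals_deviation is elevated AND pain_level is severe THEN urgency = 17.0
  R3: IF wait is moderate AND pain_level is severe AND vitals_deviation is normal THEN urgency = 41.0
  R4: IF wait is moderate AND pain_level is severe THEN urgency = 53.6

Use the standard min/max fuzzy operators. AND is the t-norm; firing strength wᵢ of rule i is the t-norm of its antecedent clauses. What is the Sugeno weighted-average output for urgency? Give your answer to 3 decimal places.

39.750

R1 (z=52.0): ¬severe=1−0.43=0.57, ¬critical=1−0.75=0.25; AND[min(a, b)] → w = 0.25
R2 (z=17.0): elevated=0.42, severe=0.43; AND[min(a, b)] → w = 0.42
R3 (z=41.0): moderate=0.52, severe=0.43, normal=0.89; AND[min(a, b)] → w = 0.43
R4 (z=53.6): moderate=0.52, severe=0.43; AND[min(a, b)] → w = 0.43
Weighted average = (0.25·52.0 + 0.42·17.0 + 0.43·41.0 + 0.43·53.6) / (0.25 + 0.42 + 0.43 + 0.43)
  = 60.8180 / 1.5300 = 39.750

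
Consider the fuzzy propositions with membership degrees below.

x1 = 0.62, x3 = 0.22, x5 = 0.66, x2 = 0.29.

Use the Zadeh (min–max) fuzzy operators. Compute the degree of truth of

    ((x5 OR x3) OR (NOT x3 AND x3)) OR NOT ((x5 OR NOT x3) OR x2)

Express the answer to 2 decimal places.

0.66

x5 OR x3 = max(a, b) on (0.66, 0.22) = 0.66
NOT x3 = 1 − 0.22 = 0.78
NOT x3 AND x3 = min(a, b) on (0.78, 0.22) = 0.22
(x5 OR x3) OR (NOT x3 AND x3) = max(a, b) on (0.66, 0.22) = 0.66
NOT x3 = 1 − 0.22 = 0.78
x5 OR NOT x3 = max(a, b) on (0.66, 0.78) = 0.78
(x5 OR NOT x3) OR x2 = max(a, b) on (0.78, 0.29) = 0.78
NOT ((x5 OR NOT x3) OR x2) = 1 − 0.78 = 0.22
((x5 OR x3) OR (NOT x3 AND x3)) OR NOT ((x5 OR NOT x3) OR x2) = max(a, b) on (0.66, 0.22) = 0.66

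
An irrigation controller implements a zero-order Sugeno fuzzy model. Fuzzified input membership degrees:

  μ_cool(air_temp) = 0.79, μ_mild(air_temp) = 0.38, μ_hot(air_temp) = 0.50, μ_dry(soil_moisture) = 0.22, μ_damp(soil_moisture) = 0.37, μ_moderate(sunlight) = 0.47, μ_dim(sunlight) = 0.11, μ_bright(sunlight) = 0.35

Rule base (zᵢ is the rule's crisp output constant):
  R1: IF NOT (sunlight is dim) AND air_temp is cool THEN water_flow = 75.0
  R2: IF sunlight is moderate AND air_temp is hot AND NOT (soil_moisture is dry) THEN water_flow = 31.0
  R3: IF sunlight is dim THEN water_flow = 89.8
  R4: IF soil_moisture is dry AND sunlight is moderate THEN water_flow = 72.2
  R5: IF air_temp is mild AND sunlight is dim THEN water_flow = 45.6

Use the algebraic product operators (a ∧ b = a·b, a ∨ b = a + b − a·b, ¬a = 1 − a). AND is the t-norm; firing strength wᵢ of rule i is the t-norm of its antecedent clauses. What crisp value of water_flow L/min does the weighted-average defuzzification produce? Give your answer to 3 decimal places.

68.031

R1 (z=75.0): ¬dim=1−0.11=0.89, cool=0.79; AND[a·b] → w = 0.7031
R2 (z=31.0): moderate=0.47, hot=0.50, ¬dry=1−0.22=0.78; AND[a·b] → w = 0.1833
R3 (z=89.8): dim=0.11 → w = 0.1100
R4 (z=72.2): dry=0.22, moderate=0.47; AND[a·b] → w = 0.1034
R5 (z=45.6): mild=0.38, dim=0.11; AND[a·b] → w = 0.0418
Weighted average = (0.7031·75.0 + 0.1833·31.0 + 0.1100·89.8 + 0.1034·72.2 + 0.0418·45.6) / (0.7031 + 0.1833 + 0.1100 + 0.1034 + 0.0418)
  = 77.6644 / 1.1416 = 68.031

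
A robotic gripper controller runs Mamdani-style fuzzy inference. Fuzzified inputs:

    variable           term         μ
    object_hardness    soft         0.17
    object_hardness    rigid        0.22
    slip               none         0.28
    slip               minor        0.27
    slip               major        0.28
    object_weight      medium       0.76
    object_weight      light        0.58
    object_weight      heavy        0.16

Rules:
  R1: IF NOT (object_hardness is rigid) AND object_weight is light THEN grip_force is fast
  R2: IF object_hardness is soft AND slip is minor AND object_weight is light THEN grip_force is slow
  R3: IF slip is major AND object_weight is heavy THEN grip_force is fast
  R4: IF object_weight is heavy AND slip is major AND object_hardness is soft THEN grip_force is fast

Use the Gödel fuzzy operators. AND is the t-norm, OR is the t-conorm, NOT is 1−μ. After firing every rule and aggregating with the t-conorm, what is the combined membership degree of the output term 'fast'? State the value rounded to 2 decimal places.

R1: ¬rigid=1−0.22=0.78, light=0.58; AND[min(a, b)] → w = 0.58
R2: soft=0.17, minor=0.27, light=0.58; AND[min(a, b)] → w = 0.17
R3: major=0.28, heavy=0.16; AND[min(a, b)] → w = 0.16
R4: heavy=0.16, major=0.28, soft=0.17; AND[min(a, b)] → w = 0.16
Rules with consequent 'fast': {R1, R3, R4} → strengths 0.58, 0.16, 0.16
Aggregate via t-conorm [max(a, b)]: 0.58

0.58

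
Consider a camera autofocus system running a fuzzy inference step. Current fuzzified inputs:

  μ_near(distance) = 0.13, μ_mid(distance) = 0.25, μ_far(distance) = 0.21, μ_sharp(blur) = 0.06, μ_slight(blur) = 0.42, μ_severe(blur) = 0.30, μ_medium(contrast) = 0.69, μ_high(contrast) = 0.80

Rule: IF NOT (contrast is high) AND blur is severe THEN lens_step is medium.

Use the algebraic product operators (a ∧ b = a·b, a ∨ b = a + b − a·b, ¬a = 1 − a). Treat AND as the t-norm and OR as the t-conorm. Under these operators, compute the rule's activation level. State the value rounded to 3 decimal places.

firing strength: ¬high=1−0.80=0.20, severe=0.30; AND[a·b] → w = 0.0600

0.060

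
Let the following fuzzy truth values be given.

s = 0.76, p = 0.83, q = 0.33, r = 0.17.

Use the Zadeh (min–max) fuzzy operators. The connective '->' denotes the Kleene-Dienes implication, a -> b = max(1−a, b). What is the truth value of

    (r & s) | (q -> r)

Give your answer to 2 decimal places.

0.67

r & s = min(a, b) on (0.17, 0.76) = 0.17
q -> r  [Kleene-Dienes: max(1−a, b)] with a=0.33, b=0.17 → 0.67
(r & s) | (q -> r) = max(a, b) on (0.17, 0.67) = 0.67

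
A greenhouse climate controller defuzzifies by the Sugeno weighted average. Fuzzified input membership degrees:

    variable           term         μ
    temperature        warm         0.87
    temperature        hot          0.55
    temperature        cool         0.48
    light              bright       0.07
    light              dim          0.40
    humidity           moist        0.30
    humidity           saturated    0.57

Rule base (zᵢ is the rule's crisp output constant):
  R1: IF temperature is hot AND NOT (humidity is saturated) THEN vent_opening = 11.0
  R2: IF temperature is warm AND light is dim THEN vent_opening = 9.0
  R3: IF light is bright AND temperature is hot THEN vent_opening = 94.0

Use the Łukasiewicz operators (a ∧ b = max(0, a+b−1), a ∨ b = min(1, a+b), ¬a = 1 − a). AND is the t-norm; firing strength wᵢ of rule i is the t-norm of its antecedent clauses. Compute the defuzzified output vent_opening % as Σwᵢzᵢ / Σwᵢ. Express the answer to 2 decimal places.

R1 (z=11.0): hot=0.55, ¬saturated=1−0.57=0.43; AND[max(0, a+b−1)] → w = 0.00
R2 (z=9.0): warm=0.87, dim=0.40; AND[max(0, a+b−1)] → w = 0.27
R3 (z=94.0): bright=0.07, hot=0.55; AND[max(0, a+b−1)] → w = 0.00
Weighted average = (0.00·11.0 + 0.27·9.0 + 0.00·94.0) / (0.00 + 0.27 + 0.00)
  = 2.4300 / 0.2700 = 9.00

9.00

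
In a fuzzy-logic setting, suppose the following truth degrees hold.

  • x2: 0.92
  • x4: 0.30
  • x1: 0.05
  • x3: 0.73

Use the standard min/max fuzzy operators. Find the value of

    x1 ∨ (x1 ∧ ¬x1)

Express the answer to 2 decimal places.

0.05

¬x1 = 1 − 0.05 = 0.95
x1 ∧ ¬x1 = min(a, b) on (0.05, 0.95) = 0.05
x1 ∨ (x1 ∧ ¬x1) = max(a, b) on (0.05, 0.05) = 0.05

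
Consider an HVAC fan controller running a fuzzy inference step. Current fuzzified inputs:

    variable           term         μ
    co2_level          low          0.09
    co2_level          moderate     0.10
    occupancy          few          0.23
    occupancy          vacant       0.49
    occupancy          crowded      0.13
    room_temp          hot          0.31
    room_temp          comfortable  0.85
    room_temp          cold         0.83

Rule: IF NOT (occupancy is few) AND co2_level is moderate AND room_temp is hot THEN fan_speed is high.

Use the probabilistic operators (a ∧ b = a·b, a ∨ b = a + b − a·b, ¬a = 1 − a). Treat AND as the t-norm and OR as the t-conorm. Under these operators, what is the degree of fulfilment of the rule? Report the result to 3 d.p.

firing strength: ¬few=1−0.23=0.77, moderate=0.10, hot=0.31; AND[a·b] → w = 0.0239

0.024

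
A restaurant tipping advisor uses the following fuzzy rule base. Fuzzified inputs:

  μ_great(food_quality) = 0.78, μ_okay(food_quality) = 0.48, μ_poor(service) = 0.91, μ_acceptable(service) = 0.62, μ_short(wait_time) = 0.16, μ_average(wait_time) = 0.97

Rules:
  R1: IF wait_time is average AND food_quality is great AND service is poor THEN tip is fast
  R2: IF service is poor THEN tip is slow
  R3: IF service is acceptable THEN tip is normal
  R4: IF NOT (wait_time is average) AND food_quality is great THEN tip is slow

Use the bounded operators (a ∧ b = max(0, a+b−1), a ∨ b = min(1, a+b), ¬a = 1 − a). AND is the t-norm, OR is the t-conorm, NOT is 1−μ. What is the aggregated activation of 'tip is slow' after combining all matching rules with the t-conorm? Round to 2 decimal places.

0.91

R1: average=0.97, great=0.78, poor=0.91; AND[max(0, a+b−1)] → w = 0.66
R2: poor=0.91 → w = 0.91
R3: acceptable=0.62 → w = 0.62
R4: ¬average=1−0.97=0.03, great=0.78; AND[max(0, a+b−1)] → w = 0.00
Rules with consequent 'slow': {R2, R4} → strengths 0.91, 0.00
Aggregate via t-conorm [min(1, a+b)]: 0.91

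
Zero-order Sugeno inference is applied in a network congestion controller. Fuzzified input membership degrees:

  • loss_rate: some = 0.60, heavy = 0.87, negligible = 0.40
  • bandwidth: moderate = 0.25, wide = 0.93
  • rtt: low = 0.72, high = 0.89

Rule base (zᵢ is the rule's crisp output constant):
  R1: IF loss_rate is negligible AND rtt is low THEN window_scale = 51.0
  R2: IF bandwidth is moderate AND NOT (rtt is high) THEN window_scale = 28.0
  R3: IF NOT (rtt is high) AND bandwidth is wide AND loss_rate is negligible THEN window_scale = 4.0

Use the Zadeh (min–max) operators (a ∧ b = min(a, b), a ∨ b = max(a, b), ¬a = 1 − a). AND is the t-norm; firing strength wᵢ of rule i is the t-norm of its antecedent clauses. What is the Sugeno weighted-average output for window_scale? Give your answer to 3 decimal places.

R1 (z=51.0): negligible=0.40, low=0.72; AND[min(a, b)] → w = 0.40
R2 (z=28.0): moderate=0.25, ¬high=1−0.89=0.11; AND[min(a, b)] → w = 0.11
R3 (z=4.0): ¬high=1−0.89=0.11, wide=0.93, negligible=0.40; AND[min(a, b)] → w = 0.11
Weighted average = (0.40·51.0 + 0.11·28.0 + 0.11·4.0) / (0.40 + 0.11 + 0.11)
  = 23.9200 / 0.6200 = 38.581

38.581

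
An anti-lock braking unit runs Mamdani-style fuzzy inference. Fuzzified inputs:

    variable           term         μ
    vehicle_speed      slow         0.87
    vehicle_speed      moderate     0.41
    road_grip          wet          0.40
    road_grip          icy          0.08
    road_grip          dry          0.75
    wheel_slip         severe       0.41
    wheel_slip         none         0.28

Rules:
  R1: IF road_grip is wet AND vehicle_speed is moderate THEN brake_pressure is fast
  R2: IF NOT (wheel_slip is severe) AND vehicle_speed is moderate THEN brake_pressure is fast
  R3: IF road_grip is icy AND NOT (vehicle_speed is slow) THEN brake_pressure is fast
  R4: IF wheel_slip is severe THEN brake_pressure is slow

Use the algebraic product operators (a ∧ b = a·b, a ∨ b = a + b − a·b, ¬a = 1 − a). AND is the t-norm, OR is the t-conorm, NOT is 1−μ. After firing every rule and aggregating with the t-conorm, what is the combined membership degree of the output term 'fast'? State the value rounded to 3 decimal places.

R1: wet=0.40, moderate=0.41; AND[a·b] → w = 0.1640
R2: ¬severe=1−0.41=0.59, moderate=0.41; AND[a·b] → w = 0.2419
R3: icy=0.08, ¬slow=1−0.87=0.13; AND[a·b] → w = 0.0104
R4: severe=0.41 → w = 0.4100
Rules with consequent 'fast': {R1, R2, R3} → strengths 0.1640, 0.2419, 0.0104
Aggregate via t-conorm [a + b − a·b]: 0.3728

0.373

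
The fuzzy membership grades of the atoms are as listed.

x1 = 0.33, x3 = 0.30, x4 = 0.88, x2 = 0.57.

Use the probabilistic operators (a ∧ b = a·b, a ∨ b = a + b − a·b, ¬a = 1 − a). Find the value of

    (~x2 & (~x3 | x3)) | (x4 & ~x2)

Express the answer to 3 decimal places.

~x2 = 1 − 0.5700 = 0.4300
~x3 = 1 − 0.3000 = 0.7000
~x3 | x3 = a + b − a·b on (0.7000, 0.3000) = 0.7900
~x2 & (~x3 | x3) = a·b on (0.4300, 0.7900) = 0.3397
~x2 = 1 − 0.5700 = 0.4300
x4 & ~x2 = a·b on (0.8800, 0.4300) = 0.3784
(~x2 & (~x3 | x3)) | (x4 & ~x2) = a + b − a·b on (0.3397, 0.3784) = 0.5896

0.590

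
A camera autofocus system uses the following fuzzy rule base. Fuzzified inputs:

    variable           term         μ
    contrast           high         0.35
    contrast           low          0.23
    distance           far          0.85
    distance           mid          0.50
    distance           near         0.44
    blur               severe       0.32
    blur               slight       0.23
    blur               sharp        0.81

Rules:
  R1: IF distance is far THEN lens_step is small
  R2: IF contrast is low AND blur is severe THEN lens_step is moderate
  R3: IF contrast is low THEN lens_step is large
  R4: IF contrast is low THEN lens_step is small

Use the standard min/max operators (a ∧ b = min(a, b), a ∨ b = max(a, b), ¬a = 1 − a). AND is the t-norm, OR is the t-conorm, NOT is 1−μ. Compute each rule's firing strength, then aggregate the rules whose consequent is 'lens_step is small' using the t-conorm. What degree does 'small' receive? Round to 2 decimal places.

0.85

R1: far=0.85 → w = 0.85
R2: low=0.23, severe=0.32; AND[min(a, b)] → w = 0.23
R3: low=0.23 → w = 0.23
R4: low=0.23 → w = 0.23
Rules with consequent 'small': {R1, R4} → strengths 0.85, 0.23
Aggregate via t-conorm [max(a, b)]: 0.85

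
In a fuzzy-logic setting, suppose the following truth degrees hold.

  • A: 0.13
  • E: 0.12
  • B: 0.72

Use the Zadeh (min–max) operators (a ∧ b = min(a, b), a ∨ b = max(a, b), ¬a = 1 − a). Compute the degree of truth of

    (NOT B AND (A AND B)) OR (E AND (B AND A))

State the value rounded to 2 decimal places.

0.13

NOT B = 1 − 0.72 = 0.28
A AND B = min(a, b) on (0.13, 0.72) = 0.13
NOT B AND (A AND B) = min(a, b) on (0.28, 0.13) = 0.13
B AND A = min(a, b) on (0.72, 0.13) = 0.13
E AND (B AND A) = min(a, b) on (0.12, 0.13) = 0.12
(NOT B AND (A AND B)) OR (E AND (B AND A)) = max(a, b) on (0.13, 0.12) = 0.13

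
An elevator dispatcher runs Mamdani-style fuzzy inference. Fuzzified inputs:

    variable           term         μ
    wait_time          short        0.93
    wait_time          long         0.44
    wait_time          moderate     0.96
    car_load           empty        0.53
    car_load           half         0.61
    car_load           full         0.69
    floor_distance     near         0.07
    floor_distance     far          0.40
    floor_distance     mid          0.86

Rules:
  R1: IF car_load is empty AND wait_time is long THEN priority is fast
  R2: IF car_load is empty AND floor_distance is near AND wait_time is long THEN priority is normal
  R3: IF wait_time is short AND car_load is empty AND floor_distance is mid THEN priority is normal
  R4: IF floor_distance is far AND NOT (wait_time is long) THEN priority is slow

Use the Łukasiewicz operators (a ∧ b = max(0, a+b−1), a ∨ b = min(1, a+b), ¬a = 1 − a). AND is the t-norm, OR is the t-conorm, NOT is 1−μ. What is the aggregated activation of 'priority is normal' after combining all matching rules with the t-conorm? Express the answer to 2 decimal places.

R1: empty=0.53, long=0.44; AND[max(0, a+b−1)] → w = 0.00
R2: empty=0.53, near=0.07, long=0.44; AND[max(0, a+b−1)] → w = 0.00
R3: short=0.93, empty=0.53, mid=0.86; AND[max(0, a+b−1)] → w = 0.32
R4: far=0.40, ¬long=1−0.44=0.56; AND[max(0, a+b−1)] → w = 0.00
Rules with consequent 'normal': {R2, R3} → strengths 0.00, 0.32
Aggregate via t-conorm [min(1, a+b)]: 0.32

0.32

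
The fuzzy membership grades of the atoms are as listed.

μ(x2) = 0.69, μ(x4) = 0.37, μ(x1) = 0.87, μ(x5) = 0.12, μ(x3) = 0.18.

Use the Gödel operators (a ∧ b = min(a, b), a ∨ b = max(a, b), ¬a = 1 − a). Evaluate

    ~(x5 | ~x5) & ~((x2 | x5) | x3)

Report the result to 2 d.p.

0.12

~x5 = 1 − 0.12 = 0.88
x5 | ~x5 = max(a, b) on (0.12, 0.88) = 0.88
~(x5 | ~x5) = 1 − 0.88 = 0.12
x2 | x5 = max(a, b) on (0.69, 0.12) = 0.69
(x2 | x5) | x3 = max(a, b) on (0.69, 0.18) = 0.69
~((x2 | x5) | x3) = 1 − 0.69 = 0.31
~(x5 | ~x5) & ~((x2 | x5) | x3) = min(a, b) on (0.12, 0.31) = 0.12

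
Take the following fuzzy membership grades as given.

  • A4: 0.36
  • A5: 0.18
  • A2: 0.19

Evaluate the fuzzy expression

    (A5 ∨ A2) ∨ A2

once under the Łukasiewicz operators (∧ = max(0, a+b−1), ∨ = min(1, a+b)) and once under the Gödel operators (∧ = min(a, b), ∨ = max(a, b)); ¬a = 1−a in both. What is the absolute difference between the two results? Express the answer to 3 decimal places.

Under Łukasiewicz:
  A5 ∨ A2 = min(1, a+b) on (0.18, 0.19) = 0.37
  (A5 ∨ A2) ∨ A2 = min(1, a+b) on (0.37, 0.19) = 0.56
  → value = 0.5600
Under Gödel:
  A5 ∨ A2 = max(a, b) on (0.18, 0.19) = 0.19
  (A5 ∨ A2) ∨ A2 = max(a, b) on (0.19, 0.19) = 0.19
  → value = 0.1900
|0.5600 − 0.1900| = 0.370

0.370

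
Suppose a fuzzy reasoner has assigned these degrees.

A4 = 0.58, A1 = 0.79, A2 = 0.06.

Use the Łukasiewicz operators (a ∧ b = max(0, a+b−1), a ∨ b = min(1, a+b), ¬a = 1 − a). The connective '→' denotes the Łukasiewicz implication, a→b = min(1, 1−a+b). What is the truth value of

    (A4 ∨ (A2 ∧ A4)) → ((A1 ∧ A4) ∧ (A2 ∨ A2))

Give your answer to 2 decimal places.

A2 ∧ A4 = max(0, a+b−1) on (0.06, 0.58) = 0.00
A4 ∨ (A2 ∧ A4) = min(1, a+b) on (0.58, 0.00) = 0.58
A1 ∧ A4 = max(0, a+b−1) on (0.79, 0.58) = 0.37
A2 ∨ A2 = min(1, a+b) on (0.06, 0.06) = 0.12
(A1 ∧ A4) ∧ (A2 ∨ A2) = max(0, a+b−1) on (0.37, 0.12) = 0.00
(A4 ∨ (A2 ∧ A4)) → ((A1 ∧ A4) ∧ (A2 ∨ A2))  [Łukasiewicz: min(1, 1−a+b)] with a=0.58, b=0.00 → 0.42

0.42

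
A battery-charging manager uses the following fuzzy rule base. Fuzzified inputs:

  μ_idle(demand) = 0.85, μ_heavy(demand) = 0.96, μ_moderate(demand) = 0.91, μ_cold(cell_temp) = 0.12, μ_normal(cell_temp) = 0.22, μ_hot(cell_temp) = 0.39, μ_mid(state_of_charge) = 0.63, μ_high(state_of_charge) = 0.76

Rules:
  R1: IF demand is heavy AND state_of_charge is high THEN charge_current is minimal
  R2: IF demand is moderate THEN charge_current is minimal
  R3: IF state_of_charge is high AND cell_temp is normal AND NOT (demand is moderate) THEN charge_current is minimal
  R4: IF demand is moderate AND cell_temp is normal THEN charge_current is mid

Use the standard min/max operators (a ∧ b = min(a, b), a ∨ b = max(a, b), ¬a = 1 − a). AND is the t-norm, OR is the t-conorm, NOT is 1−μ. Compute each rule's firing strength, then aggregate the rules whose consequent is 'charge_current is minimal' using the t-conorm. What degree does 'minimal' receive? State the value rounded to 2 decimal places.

R1: heavy=0.96, high=0.76; AND[min(a, b)] → w = 0.76
R2: moderate=0.91 → w = 0.91
R3: high=0.76, normal=0.22, ¬moderate=1−0.91=0.09; AND[min(a, b)] → w = 0.09
R4: moderate=0.91, normal=0.22; AND[min(a, b)] → w = 0.22
Rules with consequent 'minimal': {R1, R2, R3} → strengths 0.76, 0.91, 0.09
Aggregate via t-conorm [max(a, b)]: 0.91

0.91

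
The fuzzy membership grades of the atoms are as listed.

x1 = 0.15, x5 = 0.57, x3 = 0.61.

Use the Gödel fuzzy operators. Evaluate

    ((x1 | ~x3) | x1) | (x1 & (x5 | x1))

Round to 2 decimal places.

0.39

~x3 = 1 − 0.61 = 0.39
x1 | ~x3 = max(a, b) on (0.15, 0.39) = 0.39
(x1 | ~x3) | x1 = max(a, b) on (0.39, 0.15) = 0.39
x5 | x1 = max(a, b) on (0.57, 0.15) = 0.57
x1 & (x5 | x1) = min(a, b) on (0.15, 0.57) = 0.15
((x1 | ~x3) | x1) | (x1 & (x5 | x1)) = max(a, b) on (0.39, 0.15) = 0.39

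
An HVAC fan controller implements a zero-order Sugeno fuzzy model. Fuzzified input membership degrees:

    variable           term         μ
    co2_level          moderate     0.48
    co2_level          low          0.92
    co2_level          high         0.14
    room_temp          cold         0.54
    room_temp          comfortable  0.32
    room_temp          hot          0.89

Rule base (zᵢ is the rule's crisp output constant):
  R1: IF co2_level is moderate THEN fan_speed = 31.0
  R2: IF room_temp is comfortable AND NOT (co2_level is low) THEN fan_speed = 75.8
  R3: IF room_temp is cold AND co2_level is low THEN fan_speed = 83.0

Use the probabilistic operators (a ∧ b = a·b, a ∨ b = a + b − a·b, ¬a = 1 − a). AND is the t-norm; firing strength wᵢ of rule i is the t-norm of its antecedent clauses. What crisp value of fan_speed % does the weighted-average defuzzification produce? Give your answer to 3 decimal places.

R1 (z=31.0): moderate=0.48 → w = 0.4800
R2 (z=75.8): comfortable=0.32, ¬low=1−0.92=0.08; AND[a·b] → w = 0.0256
R3 (z=83.0): cold=0.54, low=0.92; AND[a·b] → w = 0.4968
Weighted average = (0.4800·31.0 + 0.0256·75.8 + 0.4968·83.0) / (0.4800 + 0.0256 + 0.4968)
  = 58.0549 / 1.0024 = 57.916

57.916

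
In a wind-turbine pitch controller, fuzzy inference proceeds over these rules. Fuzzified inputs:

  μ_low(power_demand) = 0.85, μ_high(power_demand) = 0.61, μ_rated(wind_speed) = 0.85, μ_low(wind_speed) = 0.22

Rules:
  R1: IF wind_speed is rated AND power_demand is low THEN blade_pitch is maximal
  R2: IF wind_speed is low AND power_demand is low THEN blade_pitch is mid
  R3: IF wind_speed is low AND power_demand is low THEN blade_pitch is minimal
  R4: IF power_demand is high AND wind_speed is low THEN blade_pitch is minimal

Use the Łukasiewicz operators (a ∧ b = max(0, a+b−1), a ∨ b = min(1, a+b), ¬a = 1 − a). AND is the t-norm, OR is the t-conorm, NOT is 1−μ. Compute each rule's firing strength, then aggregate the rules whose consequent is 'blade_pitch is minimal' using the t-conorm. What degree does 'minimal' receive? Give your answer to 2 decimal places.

R1: rated=0.85, low=0.85; AND[max(0, a+b−1)] → w = 0.70
R2: low=0.22, low=0.85; AND[max(0, a+b−1)] → w = 0.07
R3: low=0.22, low=0.85; AND[max(0, a+b−1)] → w = 0.07
R4: high=0.61, low=0.22; AND[max(0, a+b−1)] → w = 0.00
Rules with consequent 'minimal': {R3, R4} → strengths 0.07, 0.00
Aggregate via t-conorm [min(1, a+b)]: 0.07

0.07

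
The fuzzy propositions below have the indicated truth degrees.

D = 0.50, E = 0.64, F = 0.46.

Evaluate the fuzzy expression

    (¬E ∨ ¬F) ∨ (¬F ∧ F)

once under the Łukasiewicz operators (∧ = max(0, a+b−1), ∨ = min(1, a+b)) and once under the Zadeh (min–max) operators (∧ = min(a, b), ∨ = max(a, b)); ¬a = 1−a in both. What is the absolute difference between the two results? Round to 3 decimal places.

0.360

Under Łukasiewicz:
  ¬E = 1 − 0.64 = 0.36
  ¬F = 1 − 0.46 = 0.54
  ¬E ∨ ¬F = min(1, a+b) on (0.36, 0.54) = 0.90
  ¬F = 1 − 0.46 = 0.54
  ¬F ∧ F = max(0, a+b−1) on (0.54, 0.46) = 0.00
  (¬E ∨ ¬F) ∨ (¬F ∧ F) = min(1, a+b) on (0.90, 0.00) = 0.90
  → value = 0.9000
Under Zadeh (min–max):
  ¬E = 1 − 0.64 = 0.36
  ¬F = 1 − 0.46 = 0.54
  ¬E ∨ ¬F = max(a, b) on (0.36, 0.54) = 0.54
  ¬F = 1 − 0.46 = 0.54
  ¬F ∧ F = min(a, b) on (0.54, 0.46) = 0.46
  (¬E ∨ ¬F) ∨ (¬F ∧ F) = max(a, b) on (0.54, 0.46) = 0.54
  → value = 0.5400
|0.9000 − 0.5400| = 0.360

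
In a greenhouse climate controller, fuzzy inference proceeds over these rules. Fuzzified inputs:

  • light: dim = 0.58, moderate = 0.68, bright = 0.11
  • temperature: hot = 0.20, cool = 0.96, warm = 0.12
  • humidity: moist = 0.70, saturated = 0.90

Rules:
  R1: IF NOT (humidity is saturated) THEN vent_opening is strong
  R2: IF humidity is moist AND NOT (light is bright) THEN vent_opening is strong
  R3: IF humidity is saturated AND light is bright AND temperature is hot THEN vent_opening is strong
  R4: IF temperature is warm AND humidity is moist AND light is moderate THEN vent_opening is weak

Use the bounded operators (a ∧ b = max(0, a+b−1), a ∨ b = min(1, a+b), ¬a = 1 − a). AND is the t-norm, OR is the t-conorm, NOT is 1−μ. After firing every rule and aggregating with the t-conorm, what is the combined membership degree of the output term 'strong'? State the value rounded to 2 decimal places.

R1: ¬saturated=1−0.90=0.10 → w = 0.10
R2: moist=0.70, ¬bright=1−0.11=0.89; AND[max(0, a+b−1)] → w = 0.59
R3: saturated=0.90, bright=0.11, hot=0.20; AND[max(0, a+b−1)] → w = 0.00
R4: warm=0.12, moist=0.70, moderate=0.68; AND[max(0, a+b−1)] → w = 0.00
Rules with consequent 'strong': {R1, R2, R3} → strengths 0.10, 0.59, 0.00
Aggregate via t-conorm [min(1, a+b)]: 0.69

0.69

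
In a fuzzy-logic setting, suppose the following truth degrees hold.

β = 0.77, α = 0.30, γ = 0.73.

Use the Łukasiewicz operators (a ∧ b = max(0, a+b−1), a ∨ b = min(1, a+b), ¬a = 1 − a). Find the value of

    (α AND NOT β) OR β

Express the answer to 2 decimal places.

NOT β = 1 − 0.77 = 0.23
α AND NOT β = max(0, a+b−1) on (0.30, 0.23) = 0.00
(α AND NOT β) OR β = min(1, a+b) on (0.00, 0.77) = 0.77

0.77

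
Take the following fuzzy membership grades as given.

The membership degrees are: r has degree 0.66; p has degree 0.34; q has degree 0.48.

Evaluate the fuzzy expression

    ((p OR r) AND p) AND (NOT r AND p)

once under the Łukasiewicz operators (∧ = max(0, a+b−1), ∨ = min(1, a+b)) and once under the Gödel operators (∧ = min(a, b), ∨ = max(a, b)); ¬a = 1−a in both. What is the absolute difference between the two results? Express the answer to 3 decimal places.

0.340

Under Łukasiewicz:
  p OR r = min(1, a+b) on (0.34, 0.66) = 1.00
  (p OR r) AND p = max(0, a+b−1) on (1.00, 0.34) = 0.34
  NOT r = 1 − 0.66 = 0.34
  NOT r AND p = max(0, a+b−1) on (0.34, 0.34) = 0.00
  ((p OR r) AND p) AND (NOT r AND p) = max(0, a+b−1) on (0.34, 0.00) = 0.00
  → value = 0.0000
Under Gödel:
  p OR r = max(a, b) on (0.34, 0.66) = 0.66
  (p OR r) AND p = min(a, b) on (0.66, 0.34) = 0.34
  NOT r = 1 − 0.66 = 0.34
  NOT r AND p = min(a, b) on (0.34, 0.34) = 0.34
  ((p OR r) AND p) AND (NOT r AND p) = min(a, b) on (0.34, 0.34) = 0.34
  → value = 0.3400
|0.0000 − 0.3400| = 0.340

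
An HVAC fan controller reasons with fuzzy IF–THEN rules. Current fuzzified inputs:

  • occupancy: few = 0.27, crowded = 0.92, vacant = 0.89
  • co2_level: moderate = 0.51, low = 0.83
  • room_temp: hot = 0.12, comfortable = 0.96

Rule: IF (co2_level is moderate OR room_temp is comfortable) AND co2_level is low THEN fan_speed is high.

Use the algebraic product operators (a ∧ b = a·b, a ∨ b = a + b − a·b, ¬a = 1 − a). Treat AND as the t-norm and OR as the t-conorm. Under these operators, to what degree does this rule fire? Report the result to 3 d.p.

firing strength: (moderate=0.51 OR comfortable=0.96) = 0.9804; AND[a·b] with low=0.83 → w = 0.8137

0.814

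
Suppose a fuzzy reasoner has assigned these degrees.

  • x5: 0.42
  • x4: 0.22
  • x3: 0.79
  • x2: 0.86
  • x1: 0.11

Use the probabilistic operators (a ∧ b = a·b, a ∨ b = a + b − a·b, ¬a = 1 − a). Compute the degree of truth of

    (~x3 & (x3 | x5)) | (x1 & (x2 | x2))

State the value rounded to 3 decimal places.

0.272

~x3 = 1 − 0.7900 = 0.2100
x3 | x5 = a + b − a·b on (0.7900, 0.4200) = 0.8782
~x3 & (x3 | x5) = a·b on (0.2100, 0.8782) = 0.1844
x2 | x2 = a + b − a·b on (0.8600, 0.8600) = 0.9804
x1 & (x2 | x2) = a·b on (0.1100, 0.9804) = 0.1078
(~x3 & (x3 | x5)) | (x1 & (x2 | x2)) = a + b − a·b on (0.1844, 0.1078) = 0.2724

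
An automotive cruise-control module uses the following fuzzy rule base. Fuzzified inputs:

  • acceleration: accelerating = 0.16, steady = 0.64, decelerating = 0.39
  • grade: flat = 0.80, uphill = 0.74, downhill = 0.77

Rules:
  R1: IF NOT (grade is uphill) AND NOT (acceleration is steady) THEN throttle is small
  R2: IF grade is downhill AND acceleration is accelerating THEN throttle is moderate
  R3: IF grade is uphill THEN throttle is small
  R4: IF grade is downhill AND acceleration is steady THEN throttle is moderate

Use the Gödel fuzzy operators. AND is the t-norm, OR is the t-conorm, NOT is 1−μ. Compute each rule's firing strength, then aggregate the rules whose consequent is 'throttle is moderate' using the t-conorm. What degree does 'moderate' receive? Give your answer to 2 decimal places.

0.64

R1: ¬uphill=1−0.74=0.26, ¬steady=1−0.64=0.36; AND[min(a, b)] → w = 0.26
R2: downhill=0.77, accelerating=0.16; AND[min(a, b)] → w = 0.16
R3: uphill=0.74 → w = 0.74
R4: downhill=0.77, steady=0.64; AND[min(a, b)] → w = 0.64
Rules with consequent 'moderate': {R2, R4} → strengths 0.16, 0.64
Aggregate via t-conorm [max(a, b)]: 0.64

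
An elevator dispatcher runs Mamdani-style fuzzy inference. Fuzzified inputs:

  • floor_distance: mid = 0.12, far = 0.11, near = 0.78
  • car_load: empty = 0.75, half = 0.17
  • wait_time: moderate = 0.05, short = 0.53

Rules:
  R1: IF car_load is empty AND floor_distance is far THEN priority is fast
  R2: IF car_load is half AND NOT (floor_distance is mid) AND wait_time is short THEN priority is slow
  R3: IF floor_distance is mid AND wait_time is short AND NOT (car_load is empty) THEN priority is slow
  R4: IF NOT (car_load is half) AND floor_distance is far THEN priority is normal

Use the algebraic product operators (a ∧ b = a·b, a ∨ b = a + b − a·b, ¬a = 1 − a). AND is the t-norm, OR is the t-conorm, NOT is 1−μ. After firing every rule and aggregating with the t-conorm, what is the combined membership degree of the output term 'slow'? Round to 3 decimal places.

R1: empty=0.75, far=0.11; AND[a·b] → w = 0.0825
R2: half=0.17, ¬mid=1−0.12=0.88, short=0.53; AND[a·b] → w = 0.0793
R3: mid=0.12, short=0.53, ¬empty=1−0.75=0.25; AND[a·b] → w = 0.0159
R4: ¬half=1−0.17=0.83, far=0.11; AND[a·b] → w = 0.0913
Rules with consequent 'slow': {R2, R3} → strengths 0.0793, 0.0159
Aggregate via t-conorm [a + b − a·b]: 0.0939

0.094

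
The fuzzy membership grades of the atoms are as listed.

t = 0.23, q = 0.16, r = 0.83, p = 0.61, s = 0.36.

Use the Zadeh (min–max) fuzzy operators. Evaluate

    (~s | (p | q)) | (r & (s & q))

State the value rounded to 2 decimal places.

~s = 1 − 0.36 = 0.64
p | q = max(a, b) on (0.61, 0.16) = 0.61
~s | (p | q) = max(a, b) on (0.64, 0.61) = 0.64
s & q = min(a, b) on (0.36, 0.16) = 0.16
r & (s & q) = min(a, b) on (0.83, 0.16) = 0.16
(~s | (p | q)) | (r & (s & q)) = max(a, b) on (0.64, 0.16) = 0.64

0.64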